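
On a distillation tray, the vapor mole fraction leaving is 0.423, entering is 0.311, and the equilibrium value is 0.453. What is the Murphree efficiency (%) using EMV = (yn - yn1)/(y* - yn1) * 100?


Murphree vapor efficiency: EMV = (y_n - y_(n-1)) / (y*_n - y_(n-1)) * 100
EMV = (0.423 - 0.311) / (0.453 - 0.311) * 100 = 0.112 / 0.142 * 100 = 78.87

78.87 %


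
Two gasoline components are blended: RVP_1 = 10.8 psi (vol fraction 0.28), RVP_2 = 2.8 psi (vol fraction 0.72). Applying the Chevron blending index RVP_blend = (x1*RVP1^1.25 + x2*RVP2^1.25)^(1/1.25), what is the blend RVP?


Chevron index: RVP_blend = (sum xi*RVPi^1.25)^(1/1.25)
RVP^1.25 terms: 0.28 * 10.8^1.25 + 0.72 * 2.8^1.25 = 8.08982
RVP_blend = 8.08982^(1/1.25) = 5.325

5.325 psi


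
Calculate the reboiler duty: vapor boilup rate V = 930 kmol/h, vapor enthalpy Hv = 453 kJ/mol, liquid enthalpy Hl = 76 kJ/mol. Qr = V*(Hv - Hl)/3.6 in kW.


Qr = 930 * (453 - 76) / 3.6 = 930 * 377 / 3.6 = 97390

97390 kW


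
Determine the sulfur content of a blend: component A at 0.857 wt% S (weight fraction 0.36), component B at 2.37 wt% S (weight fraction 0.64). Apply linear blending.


Linear sulfur blending: S_blend = x1*S1 + x2*S2
Contribution 1: 0.36 * 0.857 = 0.30852 wt%
Contribution 2: 0.64 * 2.37 = 1.5168 wt%
S_blend = 0.30852 + 1.5168 = 1.82532

1.82532 wt%


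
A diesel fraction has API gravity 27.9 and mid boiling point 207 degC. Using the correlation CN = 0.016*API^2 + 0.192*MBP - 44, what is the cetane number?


CN = 0.016 * 27.9^2 + 0.192 * 207 - 44
CN = 12.45456 + 39.744 - 44 = 8.19856

8.19856


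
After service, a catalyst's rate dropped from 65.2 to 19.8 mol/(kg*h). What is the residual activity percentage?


Activity (%) = (rate_used / rate_fresh) * 100
rate_used = 19.8, rate_fresh = 65.2
= (19.8 / 65.2) * 100
= 0.3037 * 100 = 30.37

30.37 %


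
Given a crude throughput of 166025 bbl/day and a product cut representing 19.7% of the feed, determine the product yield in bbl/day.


Crude throughput = 166025 bbl/day
Fraction yield = 19.7%
yield = throughput * fraction / 100
yield = 166025 * 19.7 / 100 = 32706.925

32706.925 bbl/day


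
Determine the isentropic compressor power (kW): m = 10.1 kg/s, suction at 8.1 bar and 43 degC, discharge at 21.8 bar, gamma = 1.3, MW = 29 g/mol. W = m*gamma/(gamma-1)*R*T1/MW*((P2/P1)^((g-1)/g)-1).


Isentropic work: W = m*(gamma/(gamma-1))*(R*T1/MW)*((P2/P1)^((gamma-1)/gamma) - 1)
T1 = 43 + 273.15 = 316.15 K
Pressure ratio = 21.8 / 8.1 = 2.69136
Exponent = (1.3 - 1)/1.3 = 0.230769
(P2/P1)^exp - 1 = 2.69136^0.230769 - 1 = 0.256678
W = 10.1 * 1.3 / 0.3 * 8.314 * 316.15 / 29 * 0.256678 = 1018

1018 kW


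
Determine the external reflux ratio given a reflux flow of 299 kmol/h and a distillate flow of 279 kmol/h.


Reflux ratio definition: R = L / D (liquid returned / distillate withdrawn)
L = 299 kmol/h, D = 279 kmol/h
R = 299 / 279 = 1.072

1.072


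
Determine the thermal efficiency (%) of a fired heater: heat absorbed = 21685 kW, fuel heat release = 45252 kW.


Furnace efficiency = Q_absorbed / Q_fuel * 100
= 21685 / 45252 * 100 = 47.92

47.92 %


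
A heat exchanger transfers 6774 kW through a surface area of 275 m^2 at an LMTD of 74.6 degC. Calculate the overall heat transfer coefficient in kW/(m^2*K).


From Q = U*A*LMTD, U = Q / (A * LMTD)
U = 6774 / (275 * 74.6) = 6774 / 20515 = 0.3302

0.3302 kW/(m^2*K)


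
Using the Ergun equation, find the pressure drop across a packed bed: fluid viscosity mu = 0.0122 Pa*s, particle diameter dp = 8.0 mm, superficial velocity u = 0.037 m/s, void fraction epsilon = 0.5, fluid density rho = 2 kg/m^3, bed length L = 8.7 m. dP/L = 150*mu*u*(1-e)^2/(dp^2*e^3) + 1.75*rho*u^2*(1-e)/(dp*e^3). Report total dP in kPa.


dp = 8.0 mm = 0.008 m
Viscous term = 150*0.0122*0.037*(1-0.5)^2 / (0.008^2*0.5^3) = 2115.94
Inertial term = 1.75*2*0.037^2*(1-0.5) / (0.008*0.5^3) = 2.39575
dP/L = 2115.94 + 2.39575 = 2118.34 Pa/m
dP = 2118.34 * 8.7 / 1000 = 18.43 kPa

18.43 kPa


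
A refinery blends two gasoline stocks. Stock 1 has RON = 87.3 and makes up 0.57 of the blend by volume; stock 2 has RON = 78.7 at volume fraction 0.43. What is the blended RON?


Linear blending: RON_blend = sum(vi * RONi)
Contribution 1: 0.57 * 87.3 = 49.761
Contribution 2: 0.43 * 78.7 = 33.841
RON_blend = 49.761 + 33.841 = 83.602

83.602


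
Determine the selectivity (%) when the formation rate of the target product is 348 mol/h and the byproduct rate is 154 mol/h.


Selectivity = desired / (desired + undesired) * 100
Total products = 348 + 154 = 502 mol/h
S = 348 / 502 * 100
= 0.6932 * 100
= 69.32 %

69.32 %


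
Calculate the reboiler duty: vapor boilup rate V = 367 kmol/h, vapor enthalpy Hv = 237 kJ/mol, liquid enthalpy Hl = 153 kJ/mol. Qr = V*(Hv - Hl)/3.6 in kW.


Qr = 367 * (237 - 153) / 3.6 = 367 * 84 / 3.6 = 8563

8563 kW


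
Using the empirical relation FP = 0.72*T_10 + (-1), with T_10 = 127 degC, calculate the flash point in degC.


FP = 0.72 * 127 + (-1) = 90.44

90.44 degC


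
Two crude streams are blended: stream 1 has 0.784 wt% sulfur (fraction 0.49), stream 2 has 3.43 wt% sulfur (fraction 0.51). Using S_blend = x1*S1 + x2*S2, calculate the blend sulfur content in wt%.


Linear sulfur blending: S_blend = x1*S1 + x2*S2
Contribution 1: 0.49 * 0.784 = 0.38416 wt%
Contribution 2: 0.51 * 3.43 = 1.7493 wt%
S_blend = 0.38416 + 1.7493 = 2.13346

2.13346 wt%


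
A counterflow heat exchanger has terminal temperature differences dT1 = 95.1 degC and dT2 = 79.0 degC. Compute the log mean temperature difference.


LMTD = (dT1 - dT2) / ln(dT1/dT2)
= (95.1 - 79.0) / ln(95.1 / 79.0) = 16.1 / 0.185481 = 86.80

86.80 degC


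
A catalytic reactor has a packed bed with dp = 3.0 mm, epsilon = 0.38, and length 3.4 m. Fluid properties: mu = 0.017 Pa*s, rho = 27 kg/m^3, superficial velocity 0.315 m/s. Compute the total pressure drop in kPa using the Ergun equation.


dp = 3.0 mm = 0.003 m
Viscous term = 150*0.017*0.315*(1-0.38)^2 / (0.003^2*0.38^3) = 625231
Inertial term = 1.75*27*0.315^2*(1-0.38) / (0.003*0.38^3) = 17658
dP/L = 625231 + 17658 = 642889 Pa/m
dP = 642889 * 3.4 / 1000 = 2186 kPa

2186 kPa


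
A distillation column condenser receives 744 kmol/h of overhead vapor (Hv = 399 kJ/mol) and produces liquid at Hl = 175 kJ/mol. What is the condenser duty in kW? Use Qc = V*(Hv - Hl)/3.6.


Qc = 744 * (399 - 175) / 3.6 = 744 * 224 / 3.6 = 46290

46290 kW


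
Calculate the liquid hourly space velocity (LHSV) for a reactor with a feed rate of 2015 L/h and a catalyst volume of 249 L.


LHSV = volumetric feed rate / catalyst volume
= 2015 L/h / 249 L
= 8.092 h^-1

8.092 h^-1


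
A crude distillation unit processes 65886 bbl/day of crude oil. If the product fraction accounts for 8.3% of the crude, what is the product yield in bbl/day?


Crude throughput = 65886 bbl/day
Fraction yield = 8.3%
yield = throughput * fraction / 100
yield = 65886 * 8.3 / 100 = 5468.538

5468.538 bbl/day


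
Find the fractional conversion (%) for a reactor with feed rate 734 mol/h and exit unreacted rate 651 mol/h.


X = (F_in - F_out) / F_in * 100
Moles reacted = 734 - 651 = 83
X = 83 / 734 * 100
= 0.1131 * 100
= 11.31 %

11.31 %


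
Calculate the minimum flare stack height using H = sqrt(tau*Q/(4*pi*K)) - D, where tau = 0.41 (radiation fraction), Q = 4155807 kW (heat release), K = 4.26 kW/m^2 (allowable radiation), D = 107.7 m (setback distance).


tau*Q/(4*pi*K) = 0.41 * 4155807 / (4 * pi * 4.26) = 31828.8
sqrt(31828.8) = 178.406
H = 178.406 - 107.7 = 70.71

70.71 m


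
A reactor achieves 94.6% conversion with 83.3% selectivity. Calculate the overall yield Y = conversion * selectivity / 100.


Overall yield = conversion (%) * selectivity (%) / 100
Conversion = 94.6%, Selectivity = 83.3%
Y = 94.6 * 83.3 / 100
= 78.8018 %

78.8018 %


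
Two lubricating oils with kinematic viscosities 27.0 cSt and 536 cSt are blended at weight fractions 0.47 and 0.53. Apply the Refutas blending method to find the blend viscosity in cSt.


Refutas method: VBN_i = 14.534*ln(ln(visc_i + 0.8)) + 10.975, blended linearly by mass fraction; since VBN is linear in VBI_i = ln(ln(visc_i + 0.8)) and the fractions sum to 1, blend VBI directly: visc = exp(exp(VBI_blend)) - 0.8
VBI_1 = ln(ln(27.0 + 0.8)) = 1.20148
VBI_2 = ln(ln(536 + 0.8)) = 1.83827
VBI_blend = 0.47 * 1.20148 + 0.53 * 1.83827 = 1.53898
visc_blend = exp(exp(1.53898)) - 0.8 = 104.8

104.8 cSt


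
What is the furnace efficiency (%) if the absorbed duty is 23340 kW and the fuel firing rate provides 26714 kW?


Furnace efficiency = Q_absorbed / Q_fuel * 100
= 23340 / 26714 * 100 = 87.37

87.37 %


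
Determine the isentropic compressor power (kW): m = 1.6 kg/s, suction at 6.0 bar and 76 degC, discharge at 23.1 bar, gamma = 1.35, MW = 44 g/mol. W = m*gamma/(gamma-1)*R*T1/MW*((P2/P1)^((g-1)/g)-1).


Isentropic work: W = m*(gamma/(gamma-1))*(R*T1/MW)*((P2/P1)^((gamma-1)/gamma) - 1)
T1 = 76 + 273.15 = 349.15 K
Pressure ratio = 23.1 / 6.0 = 3.85
Exponent = (1.35 - 1)/1.35 = 0.259259
(P2/P1)^exp - 1 = 3.85^0.259259 - 1 = 0.418358
W = 1.6 * 1.35 / 0.35 * 8.314 * 349.15 / 44 * 0.418358 = 170.3

170.3 kW


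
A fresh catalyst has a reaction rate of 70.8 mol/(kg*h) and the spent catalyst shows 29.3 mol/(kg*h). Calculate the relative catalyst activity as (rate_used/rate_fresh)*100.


Activity (%) = (rate_used / rate_fresh) * 100
rate_used = 29.3, rate_fresh = 70.8
= (29.3 / 70.8) * 100
= 0.4138 * 100 = 41.38

41.38 %


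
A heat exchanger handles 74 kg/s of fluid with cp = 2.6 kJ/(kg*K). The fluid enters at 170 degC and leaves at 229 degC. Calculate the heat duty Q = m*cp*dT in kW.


Q = m_dot * cp * delta_T
delta_T = 229 - 170 = 59 K
Q = 74 * 2.6 * 59
= 192.4 * 59
= 11351.6 kW

11351.6 kW


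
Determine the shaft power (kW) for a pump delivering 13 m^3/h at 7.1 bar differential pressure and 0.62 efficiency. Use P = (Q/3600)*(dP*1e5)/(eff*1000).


Q = 13 / 3600 = 0.00361111 m^3/s
P = 0.00361111 * (7.1 * 1e5) / 0.62 / 1000 = 4.135

4.135 kW


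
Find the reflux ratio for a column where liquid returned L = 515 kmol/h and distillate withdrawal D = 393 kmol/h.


Reflux ratio definition: R = L / D (liquid returned / distillate withdrawn)
L = 515 kmol/h, D = 393 kmol/h
R = 515 / 393 = 1.310

1.310


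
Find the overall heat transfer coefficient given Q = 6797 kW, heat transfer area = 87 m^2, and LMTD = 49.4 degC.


From Q = U*A*LMTD, U = Q / (A * LMTD)
U = 6797 / (87 * 49.4) = 6797 / 4297.8 = 1.582

1.582 kW/(m^2*K)


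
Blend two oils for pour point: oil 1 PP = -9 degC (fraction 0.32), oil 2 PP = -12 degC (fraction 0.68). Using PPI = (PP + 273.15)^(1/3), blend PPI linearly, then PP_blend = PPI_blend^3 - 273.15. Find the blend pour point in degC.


PPI_1 = (-9 + 273.15)^(1/3) = 6.416283
PPI_2 = (-12 + 273.15)^(1/3) = 6.391901
PPI_blend = 0.32 * 6.416283 + 0.68 * 6.391901 = 6.399703
PP_blend = 6.399703^3 - 273.15 = 262.1075 - 273.15 = -11.04

-11.04 degC


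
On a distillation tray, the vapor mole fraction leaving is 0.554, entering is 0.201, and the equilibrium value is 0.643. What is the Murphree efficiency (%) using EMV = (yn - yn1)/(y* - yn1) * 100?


Murphree vapor efficiency: EMV = (y_n - y_(n-1)) / (y*_n - y_(n-1)) * 100
EMV = (0.554 - 0.201) / (0.643 - 0.201) * 100 = 0.353 / 0.442 * 100 = 79.86

79.86 %


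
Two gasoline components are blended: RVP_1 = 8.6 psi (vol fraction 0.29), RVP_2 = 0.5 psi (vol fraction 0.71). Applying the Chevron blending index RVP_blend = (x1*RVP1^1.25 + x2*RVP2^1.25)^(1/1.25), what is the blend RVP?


Chevron index: RVP_blend = (sum xi*RVPi^1.25)^(1/1.25)
RVP^1.25 terms: 0.29 * 8.6^1.25 + 0.71 * 0.5^1.25 = 4.56943
RVP_blend = 4.56943^(1/1.25) = 3.372

3.372 psi


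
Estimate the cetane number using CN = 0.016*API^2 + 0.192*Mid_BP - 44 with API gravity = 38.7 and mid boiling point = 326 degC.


CN = 0.016 * 38.7^2 + 0.192 * 326 - 44
CN = 23.96304 + 62.592 - 44 = 42.55504

42.55504


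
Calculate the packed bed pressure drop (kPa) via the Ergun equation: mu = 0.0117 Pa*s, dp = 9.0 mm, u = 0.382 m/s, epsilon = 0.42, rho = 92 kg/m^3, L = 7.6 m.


dp = 9.0 mm = 0.009 m
Viscous term = 150*0.0117*0.382*(1-0.42)^2 / (0.009^2*0.42^3) = 37580.6
Inertial term = 1.75*92*0.382^2*(1-0.42) / (0.009*0.42^3) = 20435.7
dP/L = 37580.6 + 20435.7 = 58016.3 Pa/m
dP = 58016.3 * 7.6 / 1000 = 440.9 kPa

440.9 kPa


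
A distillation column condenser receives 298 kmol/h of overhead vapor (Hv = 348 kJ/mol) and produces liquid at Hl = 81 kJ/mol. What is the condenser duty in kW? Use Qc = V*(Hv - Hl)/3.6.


Qc = 298 * (348 - 81) / 3.6 = 298 * 267 / 3.6 = 22100

22100 kW


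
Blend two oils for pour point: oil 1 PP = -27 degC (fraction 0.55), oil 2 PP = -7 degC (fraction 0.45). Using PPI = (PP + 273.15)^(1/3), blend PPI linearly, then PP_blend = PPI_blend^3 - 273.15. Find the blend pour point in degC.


PPI_1 = (-27 + 273.15)^(1/3) = 6.2671
PPI_2 = (-7 + 273.15)^(1/3) = 6.432436
PPI_blend = 0.55 * 6.2671 + 0.45 * 6.432436 = 6.341501
PP_blend = 6.341501^3 - 273.15 = 255.0211 - 273.15 = -18.13

-18.13 degC


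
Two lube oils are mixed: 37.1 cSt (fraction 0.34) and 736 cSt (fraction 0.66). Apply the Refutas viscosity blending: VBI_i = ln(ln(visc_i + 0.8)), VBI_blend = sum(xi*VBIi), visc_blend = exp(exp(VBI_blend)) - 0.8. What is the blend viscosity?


Refutas method: VBN_i = 14.534*ln(ln(visc_i + 0.8)) + 10.975, blended linearly by mass fraction; since VBN is linear in VBI_i = ln(ln(visc_i + 0.8)) and the fractions sum to 1, blend VBI directly: visc = exp(exp(VBI_blend)) - 0.8
VBI_1 = ln(ln(37.1 + 0.8)) = 1.2906
VBI_2 = ln(ln(736 + 0.8)) = 1.88742
VBI_blend = 0.34 * 1.2906 + 0.66 * 1.88742 = 1.6845
visc_blend = exp(exp(1.6845)) - 0.8 = 218.3

218.3 cSt


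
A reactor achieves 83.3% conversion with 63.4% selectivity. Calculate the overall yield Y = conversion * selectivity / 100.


Overall yield = conversion (%) * selectivity (%) / 100
Conversion = 83.3%, Selectivity = 63.4%
Y = 83.3 * 63.4 / 100
= 52.8122 %

52.8122 %


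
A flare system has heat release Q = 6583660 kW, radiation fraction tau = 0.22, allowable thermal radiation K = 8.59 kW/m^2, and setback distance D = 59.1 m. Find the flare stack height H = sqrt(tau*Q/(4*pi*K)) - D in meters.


tau*Q/(4*pi*K) = 0.22 * 6583660 / (4 * pi * 8.59) = 13418
sqrt(13418) = 115.836
H = 115.836 - 59.1 = 56.74

56.74 m


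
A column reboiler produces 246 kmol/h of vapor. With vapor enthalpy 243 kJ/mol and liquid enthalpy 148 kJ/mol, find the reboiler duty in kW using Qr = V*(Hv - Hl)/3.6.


Qr = 246 * (243 - 148) / 3.6 = 246 * 95 / 3.6 = 6492

6492 kW


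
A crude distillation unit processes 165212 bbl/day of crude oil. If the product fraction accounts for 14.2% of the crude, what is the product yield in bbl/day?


Crude throughput = 165212 bbl/day
Fraction yield = 14.2%
yield = throughput * fraction / 100
yield = 165212 * 14.2 / 100 = 23460.104

23460.104 bbl/day


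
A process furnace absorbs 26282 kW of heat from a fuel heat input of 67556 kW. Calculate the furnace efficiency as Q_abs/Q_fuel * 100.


Furnace efficiency = Q_absorbed / Q_fuel * 100
= 26282 / 67556 * 100 = 38.90

38.90 %


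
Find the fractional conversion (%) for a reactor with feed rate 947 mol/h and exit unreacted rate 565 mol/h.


X = (F_in - F_out) / F_in * 100
Moles reacted = 947 - 565 = 382
X = 382 / 947 * 100
= 0.4034 * 100
= 40.34 %

40.34 %


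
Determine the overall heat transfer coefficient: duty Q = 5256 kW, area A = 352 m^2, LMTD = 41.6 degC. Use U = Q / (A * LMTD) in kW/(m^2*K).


From Q = U*A*LMTD, U = Q / (A * LMTD)
U = 5256 / (352 * 41.6) = 5256 / 14643.2 = 0.3589

0.3589 kW/(m^2*K)


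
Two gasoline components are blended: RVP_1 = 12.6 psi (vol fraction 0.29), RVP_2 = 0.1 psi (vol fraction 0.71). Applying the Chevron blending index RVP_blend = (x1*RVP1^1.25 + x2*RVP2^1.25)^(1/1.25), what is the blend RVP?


Chevron index: RVP_blend = (sum xi*RVPi^1.25)^(1/1.25)
RVP^1.25 terms: 0.29 * 12.6^1.25 + 0.71 * 0.1^1.25 = 6.92425
RVP_blend = 6.92425^(1/1.25) = 4.702

4.702 psi


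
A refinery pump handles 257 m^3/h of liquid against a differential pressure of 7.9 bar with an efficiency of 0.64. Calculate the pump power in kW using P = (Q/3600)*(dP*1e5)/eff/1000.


Q = 257 / 3600 = 0.0713889 m^3/s
P = 0.0713889 * (7.9 * 1e5) / 0.64 / 1000 = 88.12

88.12 kW


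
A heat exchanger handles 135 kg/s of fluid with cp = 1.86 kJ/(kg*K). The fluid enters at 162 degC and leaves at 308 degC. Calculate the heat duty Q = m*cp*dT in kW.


Q = m_dot * cp * delta_T
delta_T = 308 - 162 = 146 K
Q = 135 * 1.86 * 146
= 251.1 * 146
= 36660.6 kW

36660.6 kW


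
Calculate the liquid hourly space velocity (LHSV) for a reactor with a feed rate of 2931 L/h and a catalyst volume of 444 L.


LHSV = volumetric feed rate / catalyst volume
= 2931 L/h / 444 L
= 6.601 h^-1

6.601 h^-1


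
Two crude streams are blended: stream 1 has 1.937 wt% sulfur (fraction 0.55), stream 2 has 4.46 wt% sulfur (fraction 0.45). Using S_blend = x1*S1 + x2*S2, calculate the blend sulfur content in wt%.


Linear sulfur blending: S_blend = x1*S1 + x2*S2
Contribution 1: 0.55 * 1.937 = 1.06535 wt%
Contribution 2: 0.45 * 4.46 = 2.007 wt%
S_blend = 1.06535 + 2.007 = 3.07235

3.07235 wt%


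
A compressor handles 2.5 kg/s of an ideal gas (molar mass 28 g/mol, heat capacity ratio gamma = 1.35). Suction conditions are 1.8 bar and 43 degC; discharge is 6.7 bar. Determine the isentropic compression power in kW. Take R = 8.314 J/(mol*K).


Isentropic work: W = m*(gamma/(gamma-1))*(R*T1/MW)*((P2/P1)^((gamma-1)/gamma) - 1)
T1 = 43 + 273.15 = 316.15 K
Pressure ratio = 6.7 / 1.8 = 3.72222
Exponent = (1.35 - 1)/1.35 = 0.259259
(P2/P1)^exp - 1 = 3.72222^0.259259 - 1 = 0.406001
W = 2.5 * 1.35 / 0.35 * 8.314 * 316.15 / 28 * 0.406001 = 367.5

367.5 kW


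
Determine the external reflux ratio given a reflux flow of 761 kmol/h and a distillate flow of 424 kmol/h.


Reflux ratio definition: R = L / D (liquid returned / distillate withdrawn)
L = 761 kmol/h, D = 424 kmol/h
R = 761 / 424 = 1.795

1.795


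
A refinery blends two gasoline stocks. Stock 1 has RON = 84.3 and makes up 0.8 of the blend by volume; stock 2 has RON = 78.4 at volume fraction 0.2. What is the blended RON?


Linear blending: RON_blend = sum(vi * RONi)
Contribution 1: 0.8 * 84.3 = 67.44
Contribution 2: 0.2 * 78.4 = 15.68
RON_blend = 67.44 + 15.68 = 83.12

83.12


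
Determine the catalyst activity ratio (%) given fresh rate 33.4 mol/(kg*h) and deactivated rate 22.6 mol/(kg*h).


Activity (%) = (rate_used / rate_fresh) * 100
rate_used = 22.6, rate_fresh = 33.4
= (22.6 / 33.4) * 100
= 0.6766 * 100 = 67.66

67.66 %


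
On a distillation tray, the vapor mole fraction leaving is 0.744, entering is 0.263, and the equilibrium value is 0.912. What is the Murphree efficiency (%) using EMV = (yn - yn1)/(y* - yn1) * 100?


Murphree vapor efficiency: EMV = (y_n - y_(n-1)) / (y*_n - y_(n-1)) * 100
EMV = (0.744 - 0.263) / (0.912 - 0.263) * 100 = 0.481 / 0.649 * 100 = 74.11

74.11 %


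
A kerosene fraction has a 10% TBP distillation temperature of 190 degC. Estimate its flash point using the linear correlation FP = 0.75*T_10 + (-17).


FP = 0.75 * 190 + (-17) = 125.5

125.5 degC


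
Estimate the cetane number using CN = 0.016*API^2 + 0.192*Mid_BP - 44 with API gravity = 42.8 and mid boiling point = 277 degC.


CN = 0.016 * 42.8^2 + 0.192 * 277 - 44
CN = 29.30944 + 53.184 - 44 = 38.49344

38.49344


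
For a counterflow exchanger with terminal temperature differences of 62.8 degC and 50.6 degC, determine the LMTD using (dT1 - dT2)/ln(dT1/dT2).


LMTD = (dT1 - dT2) / ln(dT1/dT2)
= (62.8 - 50.6) / ln(62.8 / 50.6) = 12.2 / 0.216003 = 56.48

56.48 degC


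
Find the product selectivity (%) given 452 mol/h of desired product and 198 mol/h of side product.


Selectivity = desired / (desired + undesired) * 100
Total products = 452 + 198 = 650 mol/h
S = 452 / 650 * 100
= 0.6954 * 100
= 69.54 %

69.54 %


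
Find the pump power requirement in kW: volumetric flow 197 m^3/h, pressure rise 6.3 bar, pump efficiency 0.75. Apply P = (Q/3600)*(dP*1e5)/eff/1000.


Q = 197 / 3600 = 0.0547222 m^3/s
P = 0.0547222 * (6.3 * 1e5) / 0.75 / 1000 = 45.97

45.97 kW


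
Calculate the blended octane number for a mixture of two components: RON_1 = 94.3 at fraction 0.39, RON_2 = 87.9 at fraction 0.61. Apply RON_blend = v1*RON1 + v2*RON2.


Linear blending: RON_blend = sum(vi * RONi)
Contribution 1: 0.39 * 94.3 = 36.777
Contribution 2: 0.61 * 87.9 = 53.619
RON_blend = 36.777 + 53.619 = 90.396

90.396


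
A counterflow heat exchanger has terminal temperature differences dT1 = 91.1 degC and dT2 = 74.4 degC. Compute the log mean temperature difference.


LMTD = (dT1 - dT2) / ln(dT1/dT2)
= (91.1 - 74.4) / ln(91.1 / 74.4) = 16.7 / 0.202502 = 82.47

82.47 degC


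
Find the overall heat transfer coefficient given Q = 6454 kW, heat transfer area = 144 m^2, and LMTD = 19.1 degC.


From Q = U*A*LMTD, U = Q / (A * LMTD)
U = 6454 / (144 * 19.1) = 6454 / 2750.4 = 2.347

2.347 kW/(m^2*K)


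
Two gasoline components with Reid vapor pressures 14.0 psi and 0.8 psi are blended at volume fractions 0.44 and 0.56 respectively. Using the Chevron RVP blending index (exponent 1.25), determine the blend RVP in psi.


Chevron index: RVP_blend = (sum xi*RVPi^1.25)^(1/1.25)
RVP^1.25 terms: 0.44 * 14.0^1.25 + 0.56 * 0.8^1.25 = 12.3392
RVP_blend = 12.3392^(1/1.25) = 7.465

7.465 psi


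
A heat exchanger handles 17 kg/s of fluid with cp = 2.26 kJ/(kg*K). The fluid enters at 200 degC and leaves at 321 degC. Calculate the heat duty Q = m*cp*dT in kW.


Q = m_dot * cp * delta_T
delta_T = 321 - 200 = 121 K
Q = 17 * 2.26 * 121
= 38.42 * 121
= 4648.82 kW

4648.82 kW


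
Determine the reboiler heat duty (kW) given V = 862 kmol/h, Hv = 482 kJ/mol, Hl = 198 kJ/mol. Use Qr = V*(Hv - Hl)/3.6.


Qr = 862 * (482 - 198) / 3.6 = 862 * 284 / 3.6 = 68000

68000 kW


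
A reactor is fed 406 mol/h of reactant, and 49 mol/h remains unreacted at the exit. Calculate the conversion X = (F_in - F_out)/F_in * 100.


X = (F_in - F_out) / F_in * 100
Moles reacted = 406 - 49 = 357
X = 357 / 406 * 100
= 0.8793 * 100
= 87.93 %

87.93 %


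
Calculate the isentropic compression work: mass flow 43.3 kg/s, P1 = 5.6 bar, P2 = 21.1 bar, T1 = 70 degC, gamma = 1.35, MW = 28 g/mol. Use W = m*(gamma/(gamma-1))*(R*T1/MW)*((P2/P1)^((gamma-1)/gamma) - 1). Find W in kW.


Isentropic work: W = m*(gamma/(gamma-1))*(R*T1/MW)*((P2/P1)^((gamma-1)/gamma) - 1)
T1 = 70 + 273.15 = 343.15 K
Pressure ratio = 21.1 / 5.6 = 3.76786
Exponent = (1.35 - 1)/1.35 = 0.259259
(P2/P1)^exp - 1 = 3.76786^0.259259 - 1 = 0.41045
W = 43.3 * 1.35 / 0.35 * 8.314 * 343.15 / 28 * 0.41045 = 6985

6985 kW


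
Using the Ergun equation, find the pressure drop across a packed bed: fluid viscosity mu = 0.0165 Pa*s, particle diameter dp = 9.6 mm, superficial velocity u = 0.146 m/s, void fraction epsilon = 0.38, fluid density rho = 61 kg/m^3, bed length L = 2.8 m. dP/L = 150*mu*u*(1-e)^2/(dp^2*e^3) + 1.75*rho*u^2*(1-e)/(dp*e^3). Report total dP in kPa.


dp = 9.6 mm = 0.0096 m
Viscous term = 150*0.0165*0.146*(1-0.38)^2 / (0.0096^2*0.38^3) = 27467.4
Inertial term = 1.75*61*0.146^2*(1-0.38) / (0.0096*0.38^3) = 2678.2
dP/L = 27467.4 + 2678.2 = 30145.6 Pa/m
dP = 30145.6 * 2.8 / 1000 = 84.41 kPa

84.41 kPa


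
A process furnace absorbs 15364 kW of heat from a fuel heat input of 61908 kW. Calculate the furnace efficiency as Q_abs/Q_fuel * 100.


Furnace efficiency = Q_absorbed / Q_fuel * 100
= 15364 / 61908 * 100 = 24.82

24.82 %


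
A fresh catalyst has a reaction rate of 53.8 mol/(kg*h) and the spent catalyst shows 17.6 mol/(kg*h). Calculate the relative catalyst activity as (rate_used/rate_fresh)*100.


Activity (%) = (rate_used / rate_fresh) * 100
rate_used = 17.6, rate_fresh = 53.8
= (17.6 / 53.8) * 100
= 0.3271 * 100 = 32.71

32.71 %


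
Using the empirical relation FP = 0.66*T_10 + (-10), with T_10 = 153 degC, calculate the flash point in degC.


FP = 0.66 * 153 + (-10) = 90.98

90.98 degC


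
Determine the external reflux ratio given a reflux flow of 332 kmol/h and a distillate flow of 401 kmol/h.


Reflux ratio definition: R = L / D (liquid returned / distillate withdrawn)
L = 332 kmol/h, D = 401 kmol/h
R = 332 / 401 = 0.8279

0.8279


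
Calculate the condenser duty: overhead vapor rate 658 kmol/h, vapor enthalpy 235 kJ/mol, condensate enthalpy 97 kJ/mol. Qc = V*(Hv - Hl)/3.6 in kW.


Qc = 658 * (235 - 97) / 3.6 = 658 * 138 / 3.6 = 25220

25220 kW


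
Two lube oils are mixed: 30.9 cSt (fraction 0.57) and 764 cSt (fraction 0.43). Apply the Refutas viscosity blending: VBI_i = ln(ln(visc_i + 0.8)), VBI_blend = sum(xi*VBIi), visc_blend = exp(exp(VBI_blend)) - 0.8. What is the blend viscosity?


Refutas method: VBN_i = 14.534*ln(ln(visc_i + 0.8)) + 10.975, blended linearly by mass fraction; since VBN is linear in VBI_i = ln(ln(visc_i + 0.8)) and the fractions sum to 1, blend VBI directly: visc = exp(exp(VBI_blend)) - 0.8
VBI_1 = ln(ln(30.9 + 0.8)) = 1.2402
VBI_2 = ln(ln(764 + 0.8)) = 1.89305
VBI_blend = 0.57 * 1.2402 + 0.43 * 1.89305 = 1.52093
visc_blend = exp(exp(1.52093)) - 0.8 = 96.37

96.37 cSt


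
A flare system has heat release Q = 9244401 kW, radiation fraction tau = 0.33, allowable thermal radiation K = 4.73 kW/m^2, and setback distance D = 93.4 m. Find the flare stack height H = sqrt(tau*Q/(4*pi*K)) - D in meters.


tau*Q/(4*pi*K) = 0.33 * 9244401 / (4 * pi * 4.73) = 51324.1
sqrt(51324.1) = 226.548
H = 226.548 - 93.4 = 133.1

133.1 m


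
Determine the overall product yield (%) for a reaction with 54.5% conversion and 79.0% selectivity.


Overall yield = conversion (%) * selectivity (%) / 100
Conversion = 54.5%, Selectivity = 79.0%
Y = 54.5 * 79.0 / 100
= 43.055 %

43.055 %


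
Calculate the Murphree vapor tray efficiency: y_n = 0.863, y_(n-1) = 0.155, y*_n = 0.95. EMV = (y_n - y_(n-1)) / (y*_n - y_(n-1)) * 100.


Murphree vapor efficiency: EMV = (y_n - y_(n-1)) / (y*_n - y_(n-1)) * 100
EMV = (0.863 - 0.155) / (0.95 - 0.155) * 100 = 0.708 / 0.795 * 100 = 89.06

89.06 %


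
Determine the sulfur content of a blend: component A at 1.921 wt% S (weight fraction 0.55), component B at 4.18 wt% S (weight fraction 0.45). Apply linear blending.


Linear sulfur blending: S_blend = x1*S1 + x2*S2
Contribution 1: 0.55 * 1.921 = 1.05655 wt%
Contribution 2: 0.45 * 4.18 = 1.881 wt%
S_blend = 1.05655 + 1.881 = 2.93755

2.93755 wt%


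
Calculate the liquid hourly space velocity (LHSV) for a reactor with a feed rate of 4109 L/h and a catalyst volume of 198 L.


LHSV = volumetric feed rate / catalyst volume
= 4109 L/h / 198 L
= 20.75 h^-1

20.75 h^-1


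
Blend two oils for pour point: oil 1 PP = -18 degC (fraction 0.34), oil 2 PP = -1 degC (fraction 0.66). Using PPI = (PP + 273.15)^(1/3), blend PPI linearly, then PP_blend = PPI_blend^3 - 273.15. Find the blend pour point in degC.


PPI_1 = (-18 + 273.15)^(1/3) = 6.342569
PPI_2 = (-1 + 273.15)^(1/3) = 6.480414
PPI_blend = 0.34 * 6.342569 + 0.66 * 6.480414 = 6.433547
PP_blend = 6.433547^3 - 273.15 = 266.2879 - 273.15 = -6.86

-6.86 degC


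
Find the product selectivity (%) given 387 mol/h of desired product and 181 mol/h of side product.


Selectivity = desired / (desired + undesired) * 100
Total products = 387 + 181 = 568 mol/h
S = 387 / 568 * 100
= 0.6813 * 100
= 68.13 %

68.13 %


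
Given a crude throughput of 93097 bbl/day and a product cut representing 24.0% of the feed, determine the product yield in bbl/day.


Crude throughput = 93097 bbl/day
Fraction yield = 24.0%
yield = throughput * fraction / 100
yield = 93097 * 24.0 / 100 = 22343.28

22343.28 bbl/day


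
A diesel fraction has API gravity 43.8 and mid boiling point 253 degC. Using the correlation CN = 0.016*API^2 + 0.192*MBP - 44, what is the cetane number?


CN = 0.016 * 43.8^2 + 0.192 * 253 - 44
CN = 30.69504 + 48.576 - 44 = 35.27104

35.27104


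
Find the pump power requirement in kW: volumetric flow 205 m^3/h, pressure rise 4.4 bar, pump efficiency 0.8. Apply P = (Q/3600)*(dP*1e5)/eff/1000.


Q = 205 / 3600 = 0.0569444 m^3/s
P = 0.0569444 * (4.4 * 1e5) / 0.8 / 1000 = 31.32

31.32 kW


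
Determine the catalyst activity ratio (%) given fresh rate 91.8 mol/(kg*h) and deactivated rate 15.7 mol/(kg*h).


Activity (%) = (rate_used / rate_fresh) * 100
rate_used = 15.7, rate_fresh = 91.8
= (15.7 / 91.8) * 100
= 0.1710 * 100 = 17.10

17.10 %


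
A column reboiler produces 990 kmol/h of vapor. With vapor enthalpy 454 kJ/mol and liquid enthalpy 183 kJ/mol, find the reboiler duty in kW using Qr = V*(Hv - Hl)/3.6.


Qr = 990 * (454 - 183) / 3.6 = 990 * 271 / 3.6 = 74520

74520 kW


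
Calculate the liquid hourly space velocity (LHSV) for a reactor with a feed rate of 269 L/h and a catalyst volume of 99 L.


LHSV = volumetric feed rate / catalyst volume
= 269 L/h / 99 L
= 2.717 h^-1

2.717 h^-1


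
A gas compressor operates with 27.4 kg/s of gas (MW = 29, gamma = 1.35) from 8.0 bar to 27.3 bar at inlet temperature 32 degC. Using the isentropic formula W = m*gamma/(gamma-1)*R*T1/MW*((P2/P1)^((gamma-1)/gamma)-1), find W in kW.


Isentropic work: W = m*(gamma/(gamma-1))*(R*T1/MW)*((P2/P1)^((gamma-1)/gamma) - 1)
T1 = 32 + 273.15 = 305.15 K
Pressure ratio = 27.3 / 8.0 = 3.4125
Exponent = (1.35 - 1)/1.35 = 0.259259
(P2/P1)^exp - 1 = 3.4125^0.259259 - 1 = 0.374687
W = 27.4 * 1.35 / 0.35 * 8.314 * 305.15 / 29 * 0.374687 = 3464

3464 kW


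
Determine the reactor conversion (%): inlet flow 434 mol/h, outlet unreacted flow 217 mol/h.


X = (F_in - F_out) / F_in * 100
Moles reacted = 434 - 217 = 217
X = 217 / 434 * 100
= 0.5000 * 100
= 50.00 %

50.00 %


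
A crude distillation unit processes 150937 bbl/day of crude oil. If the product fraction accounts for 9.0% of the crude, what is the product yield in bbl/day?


Crude throughput = 150937 bbl/day
Fraction yield = 9.0%
yield = throughput * fraction / 100
yield = 150937 * 9.0 / 100 = 13584.33

13584.33 bbl/day


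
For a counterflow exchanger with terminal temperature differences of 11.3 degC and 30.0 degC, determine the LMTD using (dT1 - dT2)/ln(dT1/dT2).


LMTD = (dT1 - dT2) / ln(dT1/dT2)
= (11.3 - 30.0) / ln(11.3 / 30.0) = -18.7 / -0.976395 = 19.15

19.15 degC


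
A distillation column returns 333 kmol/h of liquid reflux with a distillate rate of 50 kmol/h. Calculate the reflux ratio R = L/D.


Reflux ratio definition: R = L / D (liquid returned / distillate withdrawn)
L = 333 kmol/h, D = 50 kmol/h
R = 333 / 50 = 6.660

6.660


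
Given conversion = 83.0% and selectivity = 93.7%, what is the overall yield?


Overall yield = conversion (%) * selectivity (%) / 100
Conversion = 83.0%, Selectivity = 93.7%
Y = 83.0 * 93.7 / 100
= 77.771 %

77.771 %


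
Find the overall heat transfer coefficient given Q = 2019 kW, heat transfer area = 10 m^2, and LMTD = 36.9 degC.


From Q = U*A*LMTD, U = Q / (A * LMTD)
U = 2019 / (10 * 36.9) = 2019 / 369 = 5.472

5.472 kW/(m^2*K)


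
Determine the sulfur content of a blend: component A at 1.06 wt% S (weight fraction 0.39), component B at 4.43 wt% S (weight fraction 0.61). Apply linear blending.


Linear sulfur blending: S_blend = x1*S1 + x2*S2
Contribution 1: 0.39 * 1.06 = 0.4134 wt%
Contribution 2: 0.61 * 4.43 = 2.7023 wt%
S_blend = 0.4134 + 2.7023 = 3.1157

3.1157 wt%


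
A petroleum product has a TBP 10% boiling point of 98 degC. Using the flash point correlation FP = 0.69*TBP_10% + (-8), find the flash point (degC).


FP = 0.69 * 98 + (-8) = 59.62

59.62 degC


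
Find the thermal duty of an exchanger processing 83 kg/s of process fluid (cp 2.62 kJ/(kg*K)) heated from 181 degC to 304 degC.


Q = m_dot * cp * delta_T
delta_T = 304 - 181 = 123 K
Q = 83 * 2.62 * 123
= 217.46 * 123
= 26747.58 kW

26747.58 kW


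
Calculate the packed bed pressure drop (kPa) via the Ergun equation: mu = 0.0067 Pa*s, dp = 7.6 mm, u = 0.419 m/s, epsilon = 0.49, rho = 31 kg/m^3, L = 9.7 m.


dp = 7.6 mm = 0.0076 m
Viscous term = 150*0.0067*0.419*(1-0.49)^2 / (0.0076^2*0.49^3) = 16117.8
Inertial term = 1.75*31*0.419^2*(1-0.49) / (0.0076*0.49^3) = 5432.45
dP/L = 16117.8 + 5432.45 = 21550.2 Pa/m
dP = 21550.2 * 9.7 / 1000 = 209.0 kPa

209.0 kPa


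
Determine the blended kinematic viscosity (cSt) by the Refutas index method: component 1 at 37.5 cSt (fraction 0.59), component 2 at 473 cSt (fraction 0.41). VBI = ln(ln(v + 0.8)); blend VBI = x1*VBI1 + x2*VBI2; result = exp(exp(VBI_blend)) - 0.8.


Refutas method: VBN_i = 14.534*ln(ln(visc_i + 0.8)) + 10.975, blended linearly by mass fraction; since VBN is linear in VBI_i = ln(ln(visc_i + 0.8)) and the fractions sum to 1, blend VBI directly: visc = exp(exp(VBI_blend)) - 0.8
VBI_1 = ln(ln(37.5 + 0.8)) = 1.29348
VBI_2 = ln(ln(473 + 0.8)) = 1.8182
VBI_blend = 0.59 * 1.29348 + 0.41 * 1.8182 = 1.50862
visc_blend = exp(exp(1.50862)) - 0.8 = 91.08

91.08 cSt


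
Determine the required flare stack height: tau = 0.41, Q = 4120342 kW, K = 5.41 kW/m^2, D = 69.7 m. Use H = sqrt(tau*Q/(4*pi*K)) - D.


tau*Q/(4*pi*K) = 0.41 * 4120342 / (4 * pi * 5.41) = 24849.1
sqrt(24849.1) = 157.636
H = 157.636 - 69.7 = 87.94

87.94 m


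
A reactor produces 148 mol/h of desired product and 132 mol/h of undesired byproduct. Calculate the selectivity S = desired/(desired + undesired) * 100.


Selectivity = desired / (desired + undesired) * 100
Total products = 148 + 132 = 280 mol/h
S = 148 / 280 * 100
= 0.5286 * 100
= 52.86 %

52.86 %


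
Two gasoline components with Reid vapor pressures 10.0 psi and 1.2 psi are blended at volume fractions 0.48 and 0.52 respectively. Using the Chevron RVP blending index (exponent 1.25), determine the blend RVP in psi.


Chevron index: RVP_blend = (sum xi*RVPi^1.25)^(1/1.25)
RVP^1.25 terms: 0.48 * 10.0^1.25 + 0.52 * 1.2^1.25 = 9.18884
RVP_blend = 9.18884^(1/1.25) = 5.897

5.897 psi


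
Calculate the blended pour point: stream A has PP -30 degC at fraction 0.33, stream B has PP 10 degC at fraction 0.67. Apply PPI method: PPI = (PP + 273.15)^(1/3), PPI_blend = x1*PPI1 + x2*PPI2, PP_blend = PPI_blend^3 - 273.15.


PPI_1 = (-30 + 273.15)^(1/3) = 6.241535
PPI_2 = (10 + 273.15)^(1/3) = 6.566574
PPI_blend = 0.33 * 6.241535 + 0.67 * 6.566574 = 6.459311
PP_blend = 6.459311^3 - 273.15 = 269.4999 - 273.15 = -3.65

-3.65 degC


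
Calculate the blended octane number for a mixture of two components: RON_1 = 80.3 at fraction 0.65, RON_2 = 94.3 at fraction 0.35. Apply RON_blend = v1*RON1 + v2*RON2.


Linear blending: RON_blend = sum(vi * RONi)
Contribution 1: 0.65 * 80.3 = 52.195
Contribution 2: 0.35 * 94.3 = 33.005
RON_blend = 52.195 + 33.005 = 85.2

85.2


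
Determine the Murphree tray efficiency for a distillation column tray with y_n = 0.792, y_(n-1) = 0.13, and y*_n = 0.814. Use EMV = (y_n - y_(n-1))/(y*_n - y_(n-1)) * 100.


Murphree vapor efficiency: EMV = (y_n - y_(n-1)) / (y*_n - y_(n-1)) * 100
EMV = (0.792 - 0.13) / (0.814 - 0.13) * 100 = 0.662 / 0.684 * 100 = 96.78

96.78 %


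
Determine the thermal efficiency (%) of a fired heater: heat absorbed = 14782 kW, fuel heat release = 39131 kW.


Furnace efficiency = Q_absorbed / Q_fuel * 100
= 14782 / 39131 * 100 = 37.78

37.78 %


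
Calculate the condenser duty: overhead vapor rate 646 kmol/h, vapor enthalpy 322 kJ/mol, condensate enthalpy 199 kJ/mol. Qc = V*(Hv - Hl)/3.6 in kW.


Qc = 646 * (322 - 199) / 3.6 = 646 * 123 / 3.6 = 22070

22070 kW


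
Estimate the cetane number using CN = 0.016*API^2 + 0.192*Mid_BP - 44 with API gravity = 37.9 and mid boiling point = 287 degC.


CN = 0.016 * 37.9^2 + 0.192 * 287 - 44
CN = 22.98256 + 55.104 - 44 = 34.08656

34.08656


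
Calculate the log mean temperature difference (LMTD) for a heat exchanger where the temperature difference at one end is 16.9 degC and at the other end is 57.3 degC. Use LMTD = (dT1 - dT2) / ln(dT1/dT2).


LMTD = (dT1 - dT2) / ln(dT1/dT2)
= (16.9 - 57.3) / ln(16.9 / 57.3) = -40.4 / -1.22099 = 33.09

33.09 degC


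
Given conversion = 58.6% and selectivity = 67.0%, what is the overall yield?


Overall yield = conversion (%) * selectivity (%) / 100
Conversion = 58.6%, Selectivity = 67.0%
Y = 58.6 * 67.0 / 100
= 39.262 %

39.262 %


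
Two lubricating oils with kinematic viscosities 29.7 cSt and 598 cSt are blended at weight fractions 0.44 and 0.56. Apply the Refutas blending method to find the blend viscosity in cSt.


Refutas method: VBN_i = 14.534*ln(ln(visc_i + 0.8)) + 10.975, blended linearly by mass fraction; since VBN is linear in VBI_i = ln(ln(visc_i + 0.8)) and the fractions sum to 1, blend VBI directly: visc = exp(exp(VBI_blend)) - 0.8
VBI_1 = ln(ln(29.7 + 0.8)) = 1.22898
VBI_2 = ln(ln(598 + 0.8)) = 1.85551
VBI_blend = 0.44 * 1.22898 + 0.56 * 1.85551 = 1.57984
visc_blend = exp(exp(1.57984)) - 0.8 = 127.5

127.5 cSt


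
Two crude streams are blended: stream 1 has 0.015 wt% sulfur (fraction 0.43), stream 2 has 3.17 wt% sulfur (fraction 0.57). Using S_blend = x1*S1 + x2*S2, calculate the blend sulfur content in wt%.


Linear sulfur blending: S_blend = x1*S1 + x2*S2
Contribution 1: 0.43 * 0.015 = 0.00645 wt%
Contribution 2: 0.57 * 3.17 = 1.8069 wt%
S_blend = 0.00645 + 1.8069 = 1.81335

1.81335 wt%


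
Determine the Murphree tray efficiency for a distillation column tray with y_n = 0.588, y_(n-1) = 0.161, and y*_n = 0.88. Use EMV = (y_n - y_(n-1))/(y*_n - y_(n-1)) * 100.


Murphree vapor efficiency: EMV = (y_n - y_(n-1)) / (y*_n - y_(n-1)) * 100
EMV = (0.588 - 0.161) / (0.88 - 0.161) * 100 = 0.427 / 0.719 * 100 = 59.39

59.39 %


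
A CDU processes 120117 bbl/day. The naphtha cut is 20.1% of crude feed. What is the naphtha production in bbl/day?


Crude throughput = 120117 bbl/day
Fraction yield = 20.1%
yield = throughput * fraction / 100
yield = 120117 * 20.1 / 100 = 24143.517

24143.517 bbl/day


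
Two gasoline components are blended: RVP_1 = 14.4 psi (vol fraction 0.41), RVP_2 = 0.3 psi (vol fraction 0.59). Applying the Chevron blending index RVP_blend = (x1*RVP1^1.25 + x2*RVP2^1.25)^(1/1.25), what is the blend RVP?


Chevron index: RVP_blend = (sum xi*RVPi^1.25)^(1/1.25)
RVP^1.25 terms: 0.41 * 14.4^1.25 + 0.59 * 0.3^1.25 = 11.632
RVP_blend = 11.632^(1/1.25) = 7.121

7.121 psi


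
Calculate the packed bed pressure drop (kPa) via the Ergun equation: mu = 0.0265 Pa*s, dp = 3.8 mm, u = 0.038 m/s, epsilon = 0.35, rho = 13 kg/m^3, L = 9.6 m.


dp = 3.8 mm = 0.0038 m
Viscous term = 150*0.0265*0.038*(1-0.35)^2 / (0.0038^2*0.35^3) = 103080
Inertial term = 1.75*13*0.038^2*(1-0.35) / (0.0038*0.35^3) = 131.061
dP/L = 103080 + 131.061 = 103211 Pa/m
dP = 103211 * 9.6 / 1000 = 990.8 kPa

990.8 kPa


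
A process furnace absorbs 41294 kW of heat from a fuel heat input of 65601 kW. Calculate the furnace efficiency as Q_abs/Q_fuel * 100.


Furnace efficiency = Q_absorbed / Q_fuel * 100
= 41294 / 65601 * 100 = 62.95

62.95 %


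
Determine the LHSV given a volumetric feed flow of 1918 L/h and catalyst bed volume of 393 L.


LHSV = volumetric feed rate / catalyst volume
= 1918 L/h / 393 L
= 4.880 h^-1

4.880 h^-1


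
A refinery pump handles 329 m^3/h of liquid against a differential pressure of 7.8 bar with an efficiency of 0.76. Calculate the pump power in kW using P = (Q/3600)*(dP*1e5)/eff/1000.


Q = 329 / 3600 = 0.0913889 m^3/s
P = 0.0913889 * (7.8 * 1e5) / 0.76 / 1000 = 93.79

93.79 kW


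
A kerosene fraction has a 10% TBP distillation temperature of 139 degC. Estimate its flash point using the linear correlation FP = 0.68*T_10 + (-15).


FP = 0.68 * 139 + (-15) = 79.52

79.52 degC


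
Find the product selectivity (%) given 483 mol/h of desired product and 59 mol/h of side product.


Selectivity = desired / (desired + undesired) * 100
Total products = 483 + 59 = 542 mol/h
S = 483 / 542 * 100
= 0.8911 * 100
= 89.11 %

89.11 %
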